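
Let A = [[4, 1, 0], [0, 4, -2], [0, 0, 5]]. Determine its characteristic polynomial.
xI - A = [[x - 4, -1, 0], [0, x - 4, 2], [0, 0, x - 5]].

Expanding det(xI - A) along the first row:
det(xI - A) = + (x - 4)·det([[x - 4, 2], [0, x - 5]]) - (-1)·det([[0, 2], [0, x - 5]]) + (0)·det([[0, x - 4], [0, 0]]).

Evaluating gives χ_A(x) = x^3 - 13x^2 + 56x - 80 = (x - 5)(x - 4)^2.

χ_A(x) = (x - 5)(x - 4)^2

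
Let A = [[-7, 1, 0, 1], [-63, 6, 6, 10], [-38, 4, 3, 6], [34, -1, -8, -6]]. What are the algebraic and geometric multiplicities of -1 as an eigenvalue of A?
The characteristic polynomial is (x + 1)^4, so the factor x + 1 appears with exponent 4: the algebraic multiplicity is 4.

rank(A + I) = 2, so the eigenspace has dimension 4 - 2 = 2: the geometric multiplicity is 2.

Since 2 < 4, A is not diagonalizable.

algebraic multiplicity 4, geometric multiplicity 2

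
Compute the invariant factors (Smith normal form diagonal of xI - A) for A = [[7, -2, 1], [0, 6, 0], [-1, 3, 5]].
(x - 6)^3

The Jordan structure of A has elementary divisors (x - 6)^3. Arranging the block sizes at each eigenvalue in decreasing order and taking row products gives the invariant factors.

Invariant factors (smallest first, each dividing the next): (x - 6)^3.

Check: the last factor (x - 6)^3 is the minimal polynomial, and the product (x - 6)^3 is the characteristic polynomial.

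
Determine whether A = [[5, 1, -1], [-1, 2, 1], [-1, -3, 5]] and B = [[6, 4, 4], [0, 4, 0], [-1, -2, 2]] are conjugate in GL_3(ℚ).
Both have characteristic polynomial (x - 4)^3, but the minimal polynomial of A is (x - 4)^3 while the minimal polynomial of B is (x - 4)^2. The minimal polynomial is a similarity invariant, so A and B are not similar.

No.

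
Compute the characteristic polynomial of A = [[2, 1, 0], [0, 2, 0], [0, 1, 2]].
xI - A = [[x - 2, -1, 0], [0, x - 2, 0], [0, -1, x - 2]].

Expanding det(xI - A) along the first row:
det(xI - A) = + (x - 2)·det([[x - 2, 0], [-1, x - 2]]) - (-1)·det([[0, 0], [0, x - 2]]) + (0)·det([[0, x - 2], [0, -1]]).

Evaluating gives χ_A(x) = x^3 - 6x^2 + 12x - 8 = (x - 2)^3.

χ_A(x) = (x - 2)^3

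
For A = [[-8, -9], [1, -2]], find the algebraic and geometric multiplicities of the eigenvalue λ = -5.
algebraic multiplicity 2, geometric multiplicity 1

The characteristic polynomial is (x + 5)^2, so the factor x + 5 appears with exponent 2: the algebraic multiplicity is 2.

rank(A + 5I) = 1, so the eigenspace has dimension 2 - 1 = 1: the geometric multiplicity is 1.

Since 1 < 2, A is not diagonalizable.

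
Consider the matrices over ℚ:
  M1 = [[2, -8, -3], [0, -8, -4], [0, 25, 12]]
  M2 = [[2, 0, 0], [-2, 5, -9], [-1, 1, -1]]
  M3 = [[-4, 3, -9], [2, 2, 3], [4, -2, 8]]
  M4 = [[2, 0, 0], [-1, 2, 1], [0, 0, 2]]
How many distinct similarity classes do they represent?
2 classes: {M1, M2, M3}, {M4}

Characteristic polynomials: χ_{M1} = (x - 2)^3, χ_{M2} = (x - 2)^3, χ_{M3} = (x - 2)^3, χ_{M4} = (x - 2)^3.

{M1, M2, M3}: invariant factors (x - 2)^3.

{M4}: invariant factors x - 2, (x - 2)^2.

Matrices are similar if and only if their invariant-factor lists agree; the partition into similarity classes is {M1, M2, M3}, {M4}.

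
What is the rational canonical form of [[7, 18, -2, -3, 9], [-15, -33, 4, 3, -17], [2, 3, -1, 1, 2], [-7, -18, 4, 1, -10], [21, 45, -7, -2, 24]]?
The invariant factors of A (the non-unit diagonal entries of the Smith normal form of xI - A over ℚ[x]) are x(x^2 + x + 2)^2, each dividing the next. The characteristic polynomial is their product, x(x^2 + x + 2)^2.

The rational canonical form is the block-diagonal matrix of companion matrices C(f_i):
R = [[0, 0, 0, 0, 0], [1, 0, 0, 0, -4], [0, 1, 0, 0, -4], [0, 0, 1, 0, -5], [0, 0, 0, 1, -2]].

Note the characteristic polynomial does not split into linear factors over ℚ, so A has no Jordan form over ℚ; the rational canonical form exists over any field.

R = [[0, 0, 0, 0, 0], [1, 0, 0, 0, -4], [0, 1, 0, 0, -4], [0, 0, 1, 0, -5], [0, 0, 0, 1, -2]]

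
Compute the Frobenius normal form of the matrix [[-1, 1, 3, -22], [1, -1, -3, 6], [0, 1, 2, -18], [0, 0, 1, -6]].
R = [[0, 0, 0, -16], [1, 0, 0, -24], [0, 1, 0, -17], [0, 0, 1, -6]]

The invariant factors of A (the non-unit diagonal entries of the Smith normal form of xI - A over ℚ[x]) are (x^2 + 3x + 4)^2, each dividing the next. The characteristic polynomial is their product, (x^2 + 3x + 4)^2.

The rational canonical form is the block-diagonal matrix of companion matrices C(f_i):
R = [[0, 0, 0, -16], [1, 0, 0, -24], [0, 1, 0, -17], [0, 0, 1, -6]].

Note the characteristic polynomial does not split into linear factors over ℚ, so A has no Jordan form over ℚ; the rational canonical form exists over any field.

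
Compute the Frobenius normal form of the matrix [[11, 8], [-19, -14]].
The invariant factors of A (the non-unit diagonal entries of the Smith normal form of xI - A over ℚ[x]) are x^2 + 3x - 2, each dividing the next. The characteristic polynomial is their product, x^2 + 3x - 2.

The rational canonical form is the block-diagonal matrix of companion matrices C(f_i):
R = [[0, 2], [1, -3]].

Note the characteristic polynomial does not split into linear factors over ℚ, so A has no Jordan form over ℚ; the rational canonical form exists over any field.

R = [[0, 2], [1, -3]]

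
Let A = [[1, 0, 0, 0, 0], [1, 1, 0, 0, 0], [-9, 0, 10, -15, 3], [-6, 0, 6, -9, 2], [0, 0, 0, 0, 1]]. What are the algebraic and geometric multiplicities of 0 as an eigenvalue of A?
The characteristic polynomial is x(x - 1)^4, so the factor x appears with exponent 1: the algebraic multiplicity is 1.

rank(A) = 4, so the eigenspace has dimension 5 - 4 = 1: the geometric multiplicity is 1.

algebraic multiplicity 1, geometric multiplicity 1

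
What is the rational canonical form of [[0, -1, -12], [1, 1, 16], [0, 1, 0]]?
R = [[0, 0, -12], [1, 0, 15], [0, 1, 1]]

The invariant factors of A (the non-unit diagonal entries of the Smith normal form of xI - A over ℚ[x]) are (x - 4)(x^2 + 3x - 3), each dividing the next. The characteristic polynomial is their product, (x - 4)(x^2 + 3x - 3).

The rational canonical form is the block-diagonal matrix of companion matrices C(f_i):
R = [[0, 0, -12], [1, 0, 15], [0, 1, 1]].

Note the characteristic polynomial does not split into linear factors over ℚ, so A has no Jordan form over ℚ; the rational canonical form exists over any field.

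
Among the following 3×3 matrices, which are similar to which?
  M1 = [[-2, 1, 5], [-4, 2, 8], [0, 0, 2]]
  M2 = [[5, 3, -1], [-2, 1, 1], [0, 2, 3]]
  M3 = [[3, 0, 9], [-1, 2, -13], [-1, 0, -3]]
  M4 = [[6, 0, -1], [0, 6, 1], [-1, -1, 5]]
3 classes: {M1, M3}, {M2}, {M4}

Characteristic polynomials: χ_{M1} = x^2(x - 2), χ_{M2} = (x - 3)^3, χ_{M3} = x^2(x - 2), χ_{M4} = (x - 6)^2(x - 5).

{M1, M3}: invariant factors x^2(x - 2).

{M2}: invariant factors (x - 3)^3.

{M4}: invariant factors (x - 6)^2(x - 5).

Matrices are similar if and only if their invariant-factor lists agree; the partition into similarity classes is {M1, M3}, {M2}, {M4}.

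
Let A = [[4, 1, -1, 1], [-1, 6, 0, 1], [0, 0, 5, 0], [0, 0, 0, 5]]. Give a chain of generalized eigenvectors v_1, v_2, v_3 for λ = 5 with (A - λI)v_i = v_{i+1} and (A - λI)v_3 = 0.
v_1 = [[1, 1, 1, 1]]^T, v_2 = [[0, 1, 0, 0]]^T, v_3 = [[1, 1, 0, 0]]^T

We seek v_1 ∈ ker((A - 5I)^3) \ ker((A - 5I)^2), then set v_{i+1} = (A - 5I) v_i.

One such chain is v_1 = [[1, 1, 1, 1]]^T, v_2 = [[0, 1, 0, 0]]^T, v_3 = [[1, 1, 0, 0]]^T. Check: (A - 5I) v_3 = [[0, 0, 0, 0]]^T = 0.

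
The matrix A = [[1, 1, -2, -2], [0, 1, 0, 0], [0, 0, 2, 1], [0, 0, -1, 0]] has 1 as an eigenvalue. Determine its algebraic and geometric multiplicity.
algebraic multiplicity 4, geometric multiplicity 2

The characteristic polynomial is (x - 1)^4, so the factor x - 1 appears with exponent 4: the algebraic multiplicity is 4.

rank(A - I) = 2, so the eigenspace has dimension 4 - 2 = 2: the geometric multiplicity is 2.

Since 2 < 4, A is not diagonalizable.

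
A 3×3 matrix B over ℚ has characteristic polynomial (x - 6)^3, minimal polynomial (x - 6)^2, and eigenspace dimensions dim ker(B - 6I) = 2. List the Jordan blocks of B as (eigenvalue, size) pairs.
λ = 6: algebraic multiplicity 3 (exponent in χ_B), largest block size 2 (exponent in m_B), 2 blocks (geometric multiplicity). These force block sizes [2, 1].

Jordan blocks: (6, 2), (6, 1)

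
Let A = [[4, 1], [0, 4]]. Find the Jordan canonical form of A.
The characteristic polynomial is det(xI - A) = (x - 4)^2, so the eigenvalues are 4 (algebraic multiplicity 2).

For λ = 4: rank(A - 4I) = 1, rank((A - 4I)^2) = 0. The eigenspace has dimension 2 - 1 = 1, so there is 1 Jordan block; the rank sequence gives block sizes [2].

Assembling the blocks gives the Jordan form J above.

J = [[4, 1], [0, 4]]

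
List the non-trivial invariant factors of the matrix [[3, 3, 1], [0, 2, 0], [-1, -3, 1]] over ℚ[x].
x - 2, (x - 2)^2

The Jordan structure of A has elementary divisors (x - 2)^2, (x - 2). Arranging the block sizes at each eigenvalue in decreasing order and taking row products gives the invariant factors.

Invariant factors (smallest first, each dividing the next): x - 2, (x - 2)^2.

Check: the last factor (x - 2)^2 is the minimal polynomial, and the product (x - 2)^3 is the characteristic polynomial.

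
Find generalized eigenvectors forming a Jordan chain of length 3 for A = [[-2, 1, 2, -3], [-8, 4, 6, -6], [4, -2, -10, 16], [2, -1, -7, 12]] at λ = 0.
We seek v_1 ∈ ker(A^3) \ ker(A^2), then set v_{i+1} = A v_i.

One such chain is v_1 = [[0, -1, 2, 1]]^T, v_2 = [[0, 2, -2, -1]]^T, v_3 = [[1, 2, 0, 0]]^T. Check: A v_3 = [[0, 0, 0, 0]]^T = 0.

v_1 = [[0, -1, 2, 1]]^T, v_2 = [[0, 2, -2, -1]]^T, v_3 = [[1, 2, 0, 0]]^T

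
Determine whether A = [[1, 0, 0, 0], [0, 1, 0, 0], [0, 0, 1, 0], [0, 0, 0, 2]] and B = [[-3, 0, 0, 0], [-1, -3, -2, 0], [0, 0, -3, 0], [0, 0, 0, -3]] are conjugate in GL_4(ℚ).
No.

trace(A) = 5 but trace(B) = -12. The trace is a similarity invariant, so A and B are not similar.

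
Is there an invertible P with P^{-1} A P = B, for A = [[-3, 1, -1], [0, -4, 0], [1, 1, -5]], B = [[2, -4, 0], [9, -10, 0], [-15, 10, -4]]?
Yes.

Two matrices over a field are similar if and only if they have the same invariant factors.

Both A and B have characteristic polynomial (x + 4)^3 and minimal polynomial (x + 4)^2. Computing further, both have invariant factors x + 4, (x + 4)^2. Hence A and B are similar.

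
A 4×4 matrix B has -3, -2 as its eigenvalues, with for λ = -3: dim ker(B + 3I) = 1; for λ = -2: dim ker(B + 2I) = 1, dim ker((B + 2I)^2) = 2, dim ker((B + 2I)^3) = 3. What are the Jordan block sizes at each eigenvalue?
Jordan blocks: (-3, 1), (-2, 3)

λ = -3: successive nullity increments [1] count blocks of size ≥ k; block sizes are [1].
λ = -2: successive nullity increments [1, 1, 1] count blocks of size ≥ k; block sizes are [3].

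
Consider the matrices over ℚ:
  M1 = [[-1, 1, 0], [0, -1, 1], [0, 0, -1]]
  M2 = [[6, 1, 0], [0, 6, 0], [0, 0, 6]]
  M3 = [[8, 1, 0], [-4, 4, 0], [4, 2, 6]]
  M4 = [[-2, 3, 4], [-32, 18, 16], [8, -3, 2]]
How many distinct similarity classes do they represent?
Characteristic polynomials: χ_{M1} = (x + 1)^3, χ_{M2} = (x - 6)^3, χ_{M3} = (x - 6)^3, χ_{M4} = (x - 6)^3.

{M1}: invariant factors (x + 1)^3.

{M2, M3, M4}: invariant factors x - 6, (x - 6)^2.

Matrices are similar if and only if their invariant-factor lists agree; the partition into similarity classes is {M1}, {M2, M3, M4}.

2 classes: {M1}, {M2, M3, M4}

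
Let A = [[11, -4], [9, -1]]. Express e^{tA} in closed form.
A has Jordan form J = [[5, 1], [0, 5]] with A = PJP^{-1}, so e^{tA} = P e^{tJ} P^{-1}.

For a Jordan block J_k(λ), e^{tJ_k(λ)} = e^{λt} · (I + tN + t^2 N^2/2! + ... + t^{k-1} N^{k-1}/(k-1)!) where N is the nilpotent superdiagonal part.

Assembling the blocks and conjugating back gives the entries of e^{tA} as shown above.

e^{tA} = [[(6*t + 1)*e^{5*t}, -4*t*e^{5*t}], [9*t*e^{5*t}, (1 - 6*t)*e^{5*t}]]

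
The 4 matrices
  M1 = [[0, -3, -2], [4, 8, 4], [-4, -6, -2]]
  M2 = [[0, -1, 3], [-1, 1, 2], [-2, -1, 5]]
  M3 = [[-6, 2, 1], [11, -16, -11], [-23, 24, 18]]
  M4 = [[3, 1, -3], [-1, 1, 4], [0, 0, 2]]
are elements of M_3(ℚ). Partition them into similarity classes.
3 classes: {M1}, {M2, M4}, {M3}

Characteristic polynomials: χ_{M1} = (x - 2)^3, χ_{M2} = (x - 2)^3, χ_{M3} = (x - 6)(x + 5)^2, χ_{M4} = (x - 2)^3.

{M1}: invariant factors x - 2, (x - 2)^2.

{M2, M4}: invariant factors (x - 2)^3.

{M3}: invariant factors (x - 6)(x + 5)^2.

Matrices are similar if and only if their invariant-factor lists agree; the partition into similarity classes is {M1}, {M2, M4}, {M3}.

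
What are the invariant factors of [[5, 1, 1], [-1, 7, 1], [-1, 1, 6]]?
(x - 6)^3

The Jordan structure of A has elementary divisors (x - 6)^3. Arranging the block sizes at each eigenvalue in decreasing order and taking row products gives the invariant factors.

Invariant factors (smallest first, each dividing the next): (x - 6)^3.

Check: the last factor (x - 6)^3 is the minimal polynomial, and the product (x - 6)^3 is the characteristic polynomial.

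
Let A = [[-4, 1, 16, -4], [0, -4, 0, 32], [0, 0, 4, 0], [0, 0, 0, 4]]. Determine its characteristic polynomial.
xI - A = [[x + 4, -1, -16, 4], [0, x + 4, 0, -32], [0, 0, x - 4, 0], [0, 0, 0, x - 4]].

Expanding det(xI - A) along the first row:
det(xI - A) = + (x + 4)·det([[x + 4, 0, -32], [0, x - 4, 0], [0, 0, x - 4]]) - (-1)·det([[0, 0, -32], [0, x - 4, 0], [0, 0, x - 4]]) + (-16)·det([[0, x + 4, -32], [0, 0, 0], [0, 0, x - 4]]) - (4)·det([[0, x + 4, 0], [0, 0, x - 4], [0, 0, 0]]).

Evaluating gives χ_A(x) = x^4 - 32x^2 + 256 = (x - 4)^2(x + 4)^2.

χ_A(x) = (x - 4)^2(x + 4)^2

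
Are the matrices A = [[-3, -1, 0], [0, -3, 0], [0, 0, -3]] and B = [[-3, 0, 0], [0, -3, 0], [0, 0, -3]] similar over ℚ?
No.

Both have characteristic polynomial (x + 3)^3, but the minimal polynomial of A is (x + 3)^2 while the minimal polynomial of B is x + 3. The minimal polynomial is a similarity invariant, so A and B are not similar.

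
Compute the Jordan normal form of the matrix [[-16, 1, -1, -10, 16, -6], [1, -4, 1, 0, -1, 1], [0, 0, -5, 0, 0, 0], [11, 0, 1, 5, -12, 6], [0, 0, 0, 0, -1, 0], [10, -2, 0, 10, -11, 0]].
The characteristic polynomial is det(xI - A) = x(x + 1)(x + 5)^4, so the eigenvalues are -5 (algebraic multiplicity 4), -1 (algebraic multiplicity 1), 0 (algebraic multiplicity 1).

For λ = -5: rank(A + 5I) = 4, rank((A + 5I)^2) = 3, rank((A + 5I)^3) = 2. The eigenspace has dimension 6 - 4 = 2, so there are 2 Jordan blocks; the rank sequence gives block sizes [3, 1].

For λ = -1: algebraic multiplicity 1 gives one 1×1 block.

For λ = 0: algebraic multiplicity 1 gives one 1×1 block.

Assembling the blocks gives the Jordan form J above.

J = [[-5, 1, 0, 0, 0, 0], [0, -5, 1, 0, 0, 0], [0, 0, -5, 0, 0, 0], [0, 0, 0, -5, 0, 0], [0, 0, 0, 0, -1, 0], [0, 0, 0, 0, 0, 0]]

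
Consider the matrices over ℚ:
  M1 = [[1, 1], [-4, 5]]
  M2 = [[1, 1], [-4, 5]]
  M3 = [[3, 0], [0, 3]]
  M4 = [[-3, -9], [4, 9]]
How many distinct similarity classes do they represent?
2 classes: {M1, M2, M4}, {M3}

Characteristic polynomials: χ_{M1} = (x - 3)^2, χ_{M2} = (x - 3)^2, χ_{M3} = (x - 3)^2, χ_{M4} = (x - 3)^2.

{M1, M2, M4}: invariant factors (x - 3)^2.

{M3}: invariant factors x - 3, x - 3.

Matrices are similar if and only if their invariant-factor lists agree; the partition into similarity classes is {M1, M2, M4}, {M3}.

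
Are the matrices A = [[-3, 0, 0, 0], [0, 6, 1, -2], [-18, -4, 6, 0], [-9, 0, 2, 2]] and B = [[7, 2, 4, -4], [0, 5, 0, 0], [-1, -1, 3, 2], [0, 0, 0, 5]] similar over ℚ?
No.

trace(A) = 11 but trace(B) = 20. The trace is a similarity invariant, so A and B are not similar.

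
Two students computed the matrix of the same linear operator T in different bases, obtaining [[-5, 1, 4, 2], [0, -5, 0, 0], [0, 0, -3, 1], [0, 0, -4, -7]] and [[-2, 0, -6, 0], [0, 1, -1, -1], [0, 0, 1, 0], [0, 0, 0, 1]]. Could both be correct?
No.

trace(A) = -20 but trace(B) = 1. The trace is a similarity invariant, so A and B are not similar.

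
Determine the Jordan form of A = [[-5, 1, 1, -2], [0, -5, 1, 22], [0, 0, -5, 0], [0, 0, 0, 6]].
The characteristic polynomial is det(xI - A) = (x - 6)(x + 5)^3, so the eigenvalues are -5 (algebraic multiplicity 3), 6 (algebraic multiplicity 1).

For λ = -5: rank(A + 5I) = 3, rank((A + 5I)^2) = 2, rank((A + 5I)^3) = 1. The eigenspace has dimension 4 - 3 = 1, so there is 1 Jordan block; the rank sequence gives block sizes [3].

For λ = 6: algebraic multiplicity 1 gives one 1×1 block.

Assembling the blocks gives the Jordan form J above.

J = [[-5, 1, 0, 0], [0, -5, 1, 0], [0, 0, -5, 0], [0, 0, 0, 6]]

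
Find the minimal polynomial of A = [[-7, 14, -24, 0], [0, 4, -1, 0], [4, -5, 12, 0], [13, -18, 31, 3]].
The characteristic polynomial factors as (x - 3)^4. The minimal polynomial is ∏(x - λ)^{k_λ} where k_λ is the size of the largest Jordan block at λ.

For λ = 3: rank(A - 3I) = 2, and the largest Jordan block has size 3 (the smallest k with rank((A - 3I)^k) = rank((A - 3I)^(k+1))).

So m_A(x) = (x - 3)^3.

m_A(x) = (x - 3)^3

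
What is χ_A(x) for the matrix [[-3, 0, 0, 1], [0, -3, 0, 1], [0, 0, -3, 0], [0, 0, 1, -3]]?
xI - A = [[x + 3, 0, 0, -1], [0, x + 3, 0, -1], [0, 0, x + 3, 0], [0, 0, -1, x + 3]].

Expanding det(xI - A) along the first row:
det(xI - A) = + (x + 3)·det([[x + 3, 0, -1], [0, x + 3, 0], [0, -1, x + 3]]) - (0)·det([[0, 0, -1], [0, x + 3, 0], [0, -1, x + 3]]) + (0)·det([[0, x + 3, -1], [0, 0, 0], [0, 0, x + 3]]) - (-1)·det([[0, x + 3, 0], [0, 0, x + 3], [0, 0, -1]]).

Evaluating gives χ_A(x) = x^4 + 12x^3 + 54x^2 + 108x + 81 = (x + 3)^4.

χ_A(x) = (x + 3)^4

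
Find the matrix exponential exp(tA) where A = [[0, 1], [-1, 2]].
A has Jordan form J = [[1, 1], [0, 1]] with A = PJP^{-1}, so e^{tA} = P e^{tJ} P^{-1}.

For a Jordan block J_k(λ), e^{tJ_k(λ)} = e^{λt} · (I + tN + t^2 N^2/2! + ... + t^{k-1} N^{k-1}/(k-1)!) where N is the nilpotent superdiagonal part.

Assembling the blocks and conjugating back gives the entries of e^{tA} as shown above.

e^{tA} = [[(1 - t)*e^{t}, t*e^{t}], [-t*e^{t}, (t + 1)*e^{t}]]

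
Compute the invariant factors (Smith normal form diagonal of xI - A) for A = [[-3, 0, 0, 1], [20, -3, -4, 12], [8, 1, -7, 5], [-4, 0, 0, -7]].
The Jordan structure of A has elementary divisors (x + 5)^2, (x + 5)^2. Arranging the block sizes at each eigenvalue in decreasing order and taking row products gives the invariant factors.

Invariant factors (smallest first, each dividing the next): (x + 5)^2, (x + 5)^2.

Check: the last factor (x + 5)^2 is the minimal polynomial, and the product (x + 5)^4 is the characteristic polynomial.

(x + 5)^2, (x + 5)^2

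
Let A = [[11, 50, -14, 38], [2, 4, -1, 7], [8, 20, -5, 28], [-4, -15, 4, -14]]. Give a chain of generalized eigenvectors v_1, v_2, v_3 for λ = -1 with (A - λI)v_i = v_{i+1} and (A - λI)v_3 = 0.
v_1 = [[4, 0, 1, -1]]^T, v_2 = [[-4, 0, 0, 1]]^T, v_3 = [[-10, -1, -4, 3]]^T

We seek v_1 ∈ ker((A + I)^3) \ ker((A + I)^2), then set v_{i+1} = (A + I) v_i.

One such chain is v_1 = [[4, 0, 1, -1]]^T, v_2 = [[-4, 0, 0, 1]]^T, v_3 = [[-10, -1, -4, 3]]^T. Check: (A + I) v_3 = [[0, 0, 0, 0]]^T = 0.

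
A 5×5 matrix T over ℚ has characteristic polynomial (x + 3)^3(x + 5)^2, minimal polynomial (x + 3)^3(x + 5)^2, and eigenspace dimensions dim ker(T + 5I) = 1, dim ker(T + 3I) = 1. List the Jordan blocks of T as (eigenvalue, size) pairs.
Jordan blocks: (-5, 2), (-3, 3)

λ = -5: algebraic multiplicity 2 (exponent in χ_T), largest block size 2 (exponent in m_T), 1 block (geometric multiplicity). This forces block sizes [2].
λ = -3: algebraic multiplicity 3 (exponent in χ_T), largest block size 3 (exponent in m_T), 1 block (geometric multiplicity). This forces block sizes [3].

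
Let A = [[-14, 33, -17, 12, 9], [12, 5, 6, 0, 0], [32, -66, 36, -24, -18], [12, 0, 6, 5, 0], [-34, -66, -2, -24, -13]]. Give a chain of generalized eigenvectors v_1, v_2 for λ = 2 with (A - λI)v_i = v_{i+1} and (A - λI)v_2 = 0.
We seek v_1 ∈ ker((A - 2I)^2) \ ker(A - 2I), then set v_{i+1} = (A - 2I) v_i.

One such chain is v_1 = [[4, -2, -7, -2, 4]]^T, v_2 = [[1, 0, -2, 0, -2]]^T. Check: (A - 2I) v_2 = [[0, 0, 0, 0, 0]]^T = 0.

v_1 = [[4, -2, -7, -2, 4]]^T, v_2 = [[1, 0, -2, 0, -2]]^T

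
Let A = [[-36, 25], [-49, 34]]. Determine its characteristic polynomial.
χ_A(x) = (x + 1)^2

xI - A = [[x + 36, -25], [49, x - 34]].

Expanding det(xI - A) along the first row:
det(xI - A) = + (x + 36)·det([[x - 34]]) - (-25)·det([[49]]).

Evaluating gives χ_A(x) = x^2 + 2x + 1 = (x + 1)^2.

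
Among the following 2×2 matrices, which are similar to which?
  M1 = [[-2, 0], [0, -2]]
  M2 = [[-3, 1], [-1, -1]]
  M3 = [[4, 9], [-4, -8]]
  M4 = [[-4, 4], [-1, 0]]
Characteristic polynomials: χ_{M1} = (x + 2)^2, χ_{M2} = (x + 2)^2, χ_{M3} = (x + 2)^2, χ_{M4} = (x + 2)^2.

{M1}: invariant factors x + 2, x + 2.

{M2, M3, M4}: invariant factors (x + 2)^2.

Matrices are similar if and only if their invariant-factor lists agree; the partition into similarity classes is {M1}, {M2, M3, M4}.

2 classes: {M1}, {M2, M3, M4}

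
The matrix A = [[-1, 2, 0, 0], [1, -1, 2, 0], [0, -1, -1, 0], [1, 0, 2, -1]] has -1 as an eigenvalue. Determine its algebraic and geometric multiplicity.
The characteristic polynomial is (x + 1)^4, so the factor x + 1 appears with exponent 4: the algebraic multiplicity is 4.

rank(A + I) = 2, so the eigenspace has dimension 4 - 2 = 2: the geometric multiplicity is 2.

Since 2 < 4, A is not diagonalizable.

algebraic multiplicity 4, geometric multiplicity 2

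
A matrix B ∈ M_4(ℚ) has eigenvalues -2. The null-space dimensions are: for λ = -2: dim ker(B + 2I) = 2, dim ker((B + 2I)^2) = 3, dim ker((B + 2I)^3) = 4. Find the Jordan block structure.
Jordan blocks: (-2, 3), (-2, 1)

λ = -2: successive nullity increments [2, 1, 1] count blocks of size ≥ k; block sizes are [3, 1].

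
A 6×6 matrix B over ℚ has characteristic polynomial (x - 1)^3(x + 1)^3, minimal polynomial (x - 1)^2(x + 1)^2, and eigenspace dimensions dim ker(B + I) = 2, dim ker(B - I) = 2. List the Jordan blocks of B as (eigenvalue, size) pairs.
Jordan blocks: (-1, 2), (-1, 1), (1, 2), (1, 1)

λ = -1: algebraic multiplicity 3 (exponent in χ_B), largest block size 2 (exponent in m_B), 2 blocks (geometric multiplicity). These force block sizes [2, 1].
λ = 1: algebraic multiplicity 3 (exponent in χ_B), largest block size 2 (exponent in m_B), 2 blocks (geometric multiplicity). These force block sizes [2, 1].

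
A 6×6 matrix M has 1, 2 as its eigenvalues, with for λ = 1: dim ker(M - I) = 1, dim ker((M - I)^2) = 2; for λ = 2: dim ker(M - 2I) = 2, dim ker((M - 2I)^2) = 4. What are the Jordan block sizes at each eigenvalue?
Jordan blocks: (1, 2), (2, 2), (2, 2)

λ = 1: successive nullity increments [1, 1] count blocks of size ≥ k; block sizes are [2].
λ = 2: successive nullity increments [2, 2] count blocks of size ≥ k; block sizes are [2, 2].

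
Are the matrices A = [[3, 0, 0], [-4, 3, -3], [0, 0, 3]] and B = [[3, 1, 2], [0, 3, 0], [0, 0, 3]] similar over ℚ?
Two matrices over a field are similar if and only if they have the same invariant factors.

Both A and B have characteristic polynomial (x - 3)^3 and minimal polynomial (x - 3)^2. Computing further, both have invariant factors x - 3, (x - 3)^2. Hence A and B are similar.

Yes.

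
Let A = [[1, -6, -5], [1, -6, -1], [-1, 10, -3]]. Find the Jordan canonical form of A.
J = [[-4, 0, 0], [0, -2, 1], [0, 0, -2]]

The characteristic polynomial is det(xI - A) = (x + 2)^2(x + 4), so the eigenvalues are -4 (algebraic multiplicity 1), -2 (algebraic multiplicity 2).

For λ = -4: algebraic multiplicity 1 gives one 1×1 block.

For λ = -2: rank(A + 2I) = 2, rank((A + 2I)^2) = 1. The eigenspace has dimension 3 - 2 = 1, so there is 1 Jordan block; the rank sequence gives block sizes [2].

Assembling the blocks gives the Jordan form J above.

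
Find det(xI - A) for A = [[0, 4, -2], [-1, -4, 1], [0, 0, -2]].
χ_A(x) = (x + 2)^3

xI - A = [[x, -4, 2], [1, x + 4, -1], [0, 0, x + 2]].

Expanding det(xI - A) along the first row:
det(xI - A) = + (x)·det([[x + 4, -1], [0, x + 2]]) - (-4)·det([[1, -1], [0, x + 2]]) + (2)·det([[1, x + 4], [0, 0]]).

Evaluating gives χ_A(x) = x^3 + 6x^2 + 12x + 8 = (x + 2)^3.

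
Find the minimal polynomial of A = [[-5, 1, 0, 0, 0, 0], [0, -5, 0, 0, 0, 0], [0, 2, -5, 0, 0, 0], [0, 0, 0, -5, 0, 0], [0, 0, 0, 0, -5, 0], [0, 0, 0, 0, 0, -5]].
m_A(x) = (x + 5)^2

The characteristic polynomial factors as (x + 5)^6. The minimal polynomial is ∏(x - λ)^{k_λ} where k_λ is the size of the largest Jordan block at λ.

For λ = -5: rank(A + 5I) = 1, and the largest Jordan block has size 2 (the smallest k with rank((A + 5I)^k) = rank((A + 5I)^(k+1))).

So m_A(x) = (x + 5)^2.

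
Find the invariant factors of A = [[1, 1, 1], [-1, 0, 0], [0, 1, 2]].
(x - 1)^3

The Jordan structure of A has elementary divisors (x - 1)^3. Arranging the block sizes at each eigenvalue in decreasing order and taking row products gives the invariant factors.

Invariant factors (smallest first, each dividing the next): (x - 1)^3.

Check: the last factor (x - 1)^3 is the minimal polynomial, and the product (x - 1)^3 is the characteristic polynomial.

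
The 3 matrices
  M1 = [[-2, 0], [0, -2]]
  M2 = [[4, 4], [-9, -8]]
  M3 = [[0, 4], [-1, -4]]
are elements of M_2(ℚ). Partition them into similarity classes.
2 classes: {M1}, {M2, M3}

Characteristic polynomials: χ_{M1} = (x + 2)^2, χ_{M2} = (x + 2)^2, χ_{M3} = (x + 2)^2.

{M1}: invariant factors x + 2, x + 2.

{M2, M3}: invariant factors (x + 2)^2.

Matrices are similar if and only if their invariant-factor lists agree; the partition into similarity classes is {M1}, {M2, M3}.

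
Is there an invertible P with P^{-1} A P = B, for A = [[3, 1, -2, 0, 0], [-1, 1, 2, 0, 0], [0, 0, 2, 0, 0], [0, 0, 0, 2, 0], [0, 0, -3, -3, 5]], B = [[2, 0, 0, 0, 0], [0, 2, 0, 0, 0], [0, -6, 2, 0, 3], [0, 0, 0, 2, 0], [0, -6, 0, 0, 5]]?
Both have characteristic polynomial (x - 5)(x - 2)^4, but the minimal polynomial of A is (x - 5)(x - 2)^2 while the minimal polynomial of B is (x - 5)(x - 2). The minimal polynomial is a similarity invariant, so A and B are not similar.

No.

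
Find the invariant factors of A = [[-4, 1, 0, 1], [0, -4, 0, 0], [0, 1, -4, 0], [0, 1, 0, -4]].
The Jordan structure of A has elementary divisors (x + 4)^3, (x + 4). Arranging the block sizes at each eigenvalue in decreasing order and taking row products gives the invariant factors.

Invariant factors (smallest first, each dividing the next): x + 4, (x + 4)^3.

Check: the last factor (x + 4)^3 is the minimal polynomial, and the product (x + 4)^4 is the characteristic polynomial.

x + 4, (x + 4)^3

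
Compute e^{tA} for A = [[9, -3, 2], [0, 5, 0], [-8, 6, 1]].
e^{tA} = [[(4*t + 1)*e^{5*t}, -3*t*e^{5*t}, 2*t*e^{5*t}], [0, e^{5*t}, 0], [-8*t*e^{5*t}, 6*t*e^{5*t}, (1 - 4*t)*e^{5*t}]]

A has Jordan form J = [[5, 1, 0], [0, 5, 0], [0, 0, 5]] with A = PJP^{-1}, so e^{tA} = P e^{tJ} P^{-1}.

For a Jordan block J_k(λ), e^{tJ_k(λ)} = e^{λt} · (I + tN + t^2 N^2/2! + ... + t^{k-1} N^{k-1}/(k-1)!) where N is the nilpotent superdiagonal part.

Assembling the blocks and conjugating back gives the entries of e^{tA} as shown above.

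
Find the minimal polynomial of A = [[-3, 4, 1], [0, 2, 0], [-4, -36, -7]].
m_A(x) = (x - 2)(x + 5)^2

The characteristic polynomial factors as (x - 2)(x + 5)^2. The minimal polynomial is ∏(x - λ)^{k_λ} where k_λ is the size of the largest Jordan block at λ.

For λ = -5: rank(A + 5I) = 2, and the largest Jordan block has size 2 (the smallest k with rank((A + 5I)^k) = rank((A + 5I)^(k+1))).
For λ = 2: rank(A - 2I) = 2, and the largest Jordan block has size 1 (the smallest k with rank((A - 2I)^k) = rank((A - 2I)^(k+1))).

So m_A(x) = (x - 2)(x + 5)^2.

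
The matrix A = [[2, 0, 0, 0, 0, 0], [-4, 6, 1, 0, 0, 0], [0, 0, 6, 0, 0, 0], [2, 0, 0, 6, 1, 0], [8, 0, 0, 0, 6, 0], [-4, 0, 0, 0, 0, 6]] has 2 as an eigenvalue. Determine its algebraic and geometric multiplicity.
The characteristic polynomial is (x - 6)^5(x - 2), so the factor x - 2 appears with exponent 1: the algebraic multiplicity is 1.

rank(A - 2I) = 5, so the eigenspace has dimension 6 - 5 = 1: the geometric multiplicity is 1.

algebraic multiplicity 1, geometric multiplicity 1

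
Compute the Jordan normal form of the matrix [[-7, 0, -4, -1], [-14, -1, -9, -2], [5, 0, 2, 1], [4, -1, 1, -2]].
The characteristic polynomial is det(xI - A) = (x + 2)^4, so the eigenvalues are -2 (algebraic multiplicity 4).

For λ = -2: rank(A + 2I) = 2, rank((A + 2I)^2) = 1, rank((A + 2I)^3) = 0. The eigenspace has dimension 4 - 2 = 2, so there are 2 Jordan blocks; the rank sequence gives block sizes [3, 1].

Assembling the blocks gives the Jordan form J above.

J = [[-2, 1, 0, 0], [0, -2, 1, 0], [0, 0, -2, 0], [0, 0, 0, -2]]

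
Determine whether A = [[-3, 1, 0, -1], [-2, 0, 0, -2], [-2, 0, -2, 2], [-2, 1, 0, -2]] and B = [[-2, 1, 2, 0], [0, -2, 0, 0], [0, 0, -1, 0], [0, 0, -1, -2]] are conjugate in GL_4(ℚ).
Two matrices over a field are similar if and only if they have the same invariant factors.

Both A and B have characteristic polynomial (x + 1)(x + 2)^3 and minimal polynomial (x + 1)(x + 2)^2. Computing further, both have invariant factors x + 2, (x + 1)(x + 2)^2. Hence A and B are similar.

Yes.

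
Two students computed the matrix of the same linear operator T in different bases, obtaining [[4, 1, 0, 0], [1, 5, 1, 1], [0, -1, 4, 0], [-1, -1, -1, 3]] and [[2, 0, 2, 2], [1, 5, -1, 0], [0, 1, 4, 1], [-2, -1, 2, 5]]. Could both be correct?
Two matrices over a field are similar if and only if they have the same invariant factors.

Both A and B have characteristic polynomial (x - 4)^4 and minimal polynomial (x - 4)^3. Computing further, both have invariant factors x - 4, (x - 4)^3. Hence A and B are similar.

Yes.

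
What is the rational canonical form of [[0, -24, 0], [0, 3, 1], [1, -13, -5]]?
R = [[0, 0, -24], [1, 0, 2], [0, 1, -2]]

The invariant factors of A (the non-unit diagonal entries of the Smith normal form of xI - A over ℚ[x]) are (x + 4)(x^2 - 2x + 6), each dividing the next. The characteristic polynomial is their product, (x + 4)(x^2 - 2x + 6).

The rational canonical form is the block-diagonal matrix of companion matrices C(f_i):
R = [[0, 0, -24], [1, 0, 2], [0, 1, -2]].

Note the characteristic polynomial does not split into linear factors over ℚ, so A has no Jordan form over ℚ; the rational canonical form exists over any field.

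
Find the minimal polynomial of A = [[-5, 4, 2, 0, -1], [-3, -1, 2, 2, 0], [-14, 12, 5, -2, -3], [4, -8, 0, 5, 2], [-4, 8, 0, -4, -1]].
The characteristic polynomial factors as (x - 1)^4(x + 1). The minimal polynomial is ∏(x - λ)^{k_λ} where k_λ is the size of the largest Jordan block at λ.

For λ = -1: rank(A + I) = 4, and the largest Jordan block has size 1 (the smallest k with rank((A + I)^k) = rank((A + I)^(k+1))).
For λ = 1: rank(A - I) = 3, and the largest Jordan block has size 3 (the smallest k with rank((A - I)^k) = rank((A - I)^(k+1))).

So m_A(x) = (x - 1)^3(x + 1).

m_A(x) = (x - 1)^3(x + 1)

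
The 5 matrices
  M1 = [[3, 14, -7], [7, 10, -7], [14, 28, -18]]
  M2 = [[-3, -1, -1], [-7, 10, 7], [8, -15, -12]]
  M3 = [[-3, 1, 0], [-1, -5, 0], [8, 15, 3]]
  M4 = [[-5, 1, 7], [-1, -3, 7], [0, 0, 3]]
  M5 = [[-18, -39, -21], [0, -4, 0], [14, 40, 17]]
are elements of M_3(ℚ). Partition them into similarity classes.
Characteristic polynomials: χ_{M1} = (x - 3)(x + 4)^2, χ_{M2} = (x - 3)(x + 4)^2, χ_{M3} = (x - 3)(x + 4)^2, χ_{M4} = (x - 3)(x + 4)^2, χ_{M5} = (x - 3)(x + 4)^2.

{M1}: invariant factors x + 4, (x - 3)(x + 4).

{M2, M3, M4, M5}: invariant factors (x - 3)(x + 4)^2.

Matrices are similar if and only if their invariant-factor lists agree; the partition into similarity classes is {M1}, {M2, M3, M4, M5}.

2 classes: {M1}, {M2, M3, M4, M5}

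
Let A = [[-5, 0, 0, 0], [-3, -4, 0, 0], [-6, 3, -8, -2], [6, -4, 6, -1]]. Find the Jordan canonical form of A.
The characteristic polynomial is det(xI - A) = (x + 4)^2(x + 5)^2, so the eigenvalues are -5 (algebraic multiplicity 2), -4 (algebraic multiplicity 2).

For λ = -5: rank(A + 5I) = 2. The eigenspace has dimension 4 - 2 = 2, so there are 2 Jordan blocks; the rank sequence gives block sizes [1, 1].

For λ = -4: rank(A + 4I) = 3, rank((A + 4I)^2) = 2. The eigenspace has dimension 4 - 3 = 1, so there is 1 Jordan block; the rank sequence gives block sizes [2].

Assembling the blocks gives the Jordan form J above.

J = [[-5, 0, 0, 0], [0, -5, 0, 0], [0, 0, -4, 1], [0, 0, 0, -4]]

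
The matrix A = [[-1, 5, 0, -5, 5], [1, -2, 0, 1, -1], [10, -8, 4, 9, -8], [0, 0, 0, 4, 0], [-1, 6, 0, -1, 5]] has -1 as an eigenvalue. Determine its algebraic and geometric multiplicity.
The characteristic polynomial is (x - 4)^3(x + 1)^2, so the factor x + 1 appears with exponent 2: the algebraic multiplicity is 2.

rank(A + I) = 4, so the eigenspace has dimension 5 - 4 = 1: the geometric multiplicity is 1.

Since 1 < 2, A is not diagonalizable.

algebraic multiplicity 2, geometric multiplicity 1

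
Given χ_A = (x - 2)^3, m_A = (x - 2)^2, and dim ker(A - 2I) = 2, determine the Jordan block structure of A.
Jordan blocks: (2, 2), (2, 1)

λ = 2: algebraic multiplicity 3 (exponent in χ_A), largest block size 2 (exponent in m_A), 2 blocks (geometric multiplicity). These force block sizes [2, 1].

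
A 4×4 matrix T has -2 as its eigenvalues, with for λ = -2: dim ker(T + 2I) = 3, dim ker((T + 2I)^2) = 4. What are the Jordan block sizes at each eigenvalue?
λ = -2: successive nullity increments [3, 1] count blocks of size ≥ k; block sizes are [2, 1, 1].

Jordan blocks: (-2, 2), (-2, 1), (-2, 1)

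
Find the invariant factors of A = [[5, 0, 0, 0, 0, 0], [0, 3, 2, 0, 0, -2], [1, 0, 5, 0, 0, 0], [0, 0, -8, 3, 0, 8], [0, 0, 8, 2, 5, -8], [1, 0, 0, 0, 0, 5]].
x - 5, (x - 5)(x - 3), (x - 5)^2(x - 3)

The Jordan structure of A has elementary divisors (x - 3), (x - 3), (x - 5)^2, (x - 5), (x - 5). Arranging the block sizes at each eigenvalue in decreasing order and taking row products gives the invariant factors.

Invariant factors (smallest first, each dividing the next): x - 5, (x - 5)(x - 3), (x - 5)^2(x - 3).

Check: the last factor (x - 5)^2(x - 3) is the minimal polynomial, and the product (x - 5)^4(x - 3)^2 is the characteristic polynomial.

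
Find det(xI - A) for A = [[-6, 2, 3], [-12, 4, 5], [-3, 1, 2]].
χ_A(x) = x^3

xI - A = [[x + 6, -2, -3], [12, x - 4, -5], [3, -1, x - 2]].

Expanding det(xI - A) along the first row:
det(xI - A) = + (x + 6)·det([[x - 4, -5], [-1, x - 2]]) - (-2)·det([[12, -5], [3, x - 2]]) + (-3)·det([[12, x - 4], [3, -1]]).

Evaluating gives χ_A(x) = x^3.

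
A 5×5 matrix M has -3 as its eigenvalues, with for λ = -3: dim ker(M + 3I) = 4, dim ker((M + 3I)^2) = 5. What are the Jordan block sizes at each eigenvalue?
Jordan blocks: (-3, 2), (-3, 1), (-3, 1), (-3, 1)

λ = -3: successive nullity increments [4, 1] count blocks of size ≥ k; block sizes are [2, 1, 1, 1].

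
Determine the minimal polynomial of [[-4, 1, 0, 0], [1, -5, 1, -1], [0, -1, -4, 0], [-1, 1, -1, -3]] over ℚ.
m_A(x) = (x + 4)^3

The characteristic polynomial factors as (x + 4)^4. The minimal polynomial is ∏(x - λ)^{k_λ} where k_λ is the size of the largest Jordan block at λ.

For λ = -4: rank(A + 4I) = 2, and the largest Jordan block has size 3 (the smallest k with rank((A + 4I)^k) = rank((A + 4I)^(k+1))).

So m_A(x) = (x + 4)^3.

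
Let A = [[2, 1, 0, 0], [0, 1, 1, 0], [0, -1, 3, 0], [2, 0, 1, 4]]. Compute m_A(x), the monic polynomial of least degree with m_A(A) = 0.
m_A(x) = (x - 4)(x - 2)^3

The characteristic polynomial factors as (x - 4)(x - 2)^3. The minimal polynomial is ∏(x - λ)^{k_λ} where k_λ is the size of the largest Jordan block at λ.

For λ = 2: rank(A - 2I) = 3, and the largest Jordan block has size 3 (the smallest k with rank((A - 2I)^k) = rank((A - 2I)^(k+1))).
For λ = 4: rank(A - 4I) = 3, and the largest Jordan block has size 1 (the smallest k with rank((A - 4I)^k) = rank((A - 4I)^(k+1))).

So m_A(x) = (x - 4)(x - 2)^3.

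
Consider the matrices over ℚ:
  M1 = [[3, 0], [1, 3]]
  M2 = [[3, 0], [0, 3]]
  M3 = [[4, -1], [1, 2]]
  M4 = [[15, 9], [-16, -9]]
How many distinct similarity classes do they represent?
2 classes: {M1, M3, M4}, {M2}

Characteristic polynomials: χ_{M1} = (x - 3)^2, χ_{M2} = (x - 3)^2, χ_{M3} = (x - 3)^2, χ_{M4} = (x - 3)^2.

{M1, M3, M4}: invariant factors (x - 3)^2.

{M2}: invariant factors x - 3, x - 3.

Matrices are similar if and only if their invariant-factor lists agree; the partition into similarity classes is {M1, M3, M4}, {M2}.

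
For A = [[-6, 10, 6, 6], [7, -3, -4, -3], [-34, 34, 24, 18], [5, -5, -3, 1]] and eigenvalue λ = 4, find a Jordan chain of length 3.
We seek v_1 ∈ ker((A - 4I)^3) \ ker((A - 4I)^2), then set v_{i+1} = (A - 4I) v_i.

One such chain is v_1 = [[0, 0, 1, -1]]^T, v_2 = [[0, -1, 2, 0]]^T, v_3 = [[2, -1, 6, -1]]^T. Check: (A - 4I) v_3 = [[0, 0, 0, 0]]^T = 0.

v_1 = [[0, 0, 1, -1]]^T, v_2 = [[0, -1, 2, 0]]^T, v_3 = [[2, -1, 6, -1]]^T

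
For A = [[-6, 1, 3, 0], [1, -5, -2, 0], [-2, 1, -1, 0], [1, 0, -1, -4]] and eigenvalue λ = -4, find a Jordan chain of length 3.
v_1 = [[4, -4, 5, -3]]^T, v_2 = [[3, -2, 3, -1]]^T, v_3 = [[1, -1, 1, 0]]^T

We seek v_1 ∈ ker((A + 4I)^3) \ ker((A + 4I)^2), then set v_{i+1} = (A + 4I) v_i.

One such chain is v_1 = [[4, -4, 5, -3]]^T, v_2 = [[3, -2, 3, -1]]^T, v_3 = [[1, -1, 1, 0]]^T. Check: (A + 4I) v_3 = [[0, 0, 0, 0]]^T = 0.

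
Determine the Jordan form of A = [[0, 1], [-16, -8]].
The characteristic polynomial is det(xI - A) = (x + 4)^2, so the eigenvalues are -4 (algebraic multiplicity 2).

For λ = -4: rank(A + 4I) = 1, rank((A + 4I)^2) = 0. The eigenspace has dimension 2 - 1 = 1, so there is 1 Jordan block; the rank sequence gives block sizes [2].

Assembling the blocks gives the Jordan form J above.

J = [[-4, 1], [0, -4]]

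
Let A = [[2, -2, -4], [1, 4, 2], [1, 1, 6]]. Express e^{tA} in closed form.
A has Jordan form J = [[4, 1, 0], [0, 4, 1], [0, 0, 4]] with A = PJP^{-1}, so e^{tA} = P e^{tJ} P^{-1}.

For a Jordan block J_k(λ), e^{tJ_k(λ)} = e^{λt} · (I + tN + t^2 N^2/2! + ... + t^{k-1} N^{k-1}/(k-1)!) where N is the nilpotent superdiagonal part.

Assembling the blocks and conjugating back gives the entries of e^{tA} as shown above.

e^{tA} = [[(-t^2 - 2*t + 1)*e^{4*t}, -2*t*e^{4*t}, 2*t*(-t - 2)*e^{4*t}], [t*e^{4*t}, e^{4*t}, 2*t*e^{4*t}], [t*(t + 2)*e^{4*t}/2, t*e^{4*t}, (t^2 + 2*t + 1)*e^{4*t}]]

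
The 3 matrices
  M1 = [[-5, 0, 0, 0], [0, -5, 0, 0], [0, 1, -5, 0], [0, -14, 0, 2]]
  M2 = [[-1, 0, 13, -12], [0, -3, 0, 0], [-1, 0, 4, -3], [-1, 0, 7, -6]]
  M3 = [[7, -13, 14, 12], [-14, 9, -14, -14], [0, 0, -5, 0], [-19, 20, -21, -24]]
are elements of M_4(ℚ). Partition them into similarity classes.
Characteristic polynomials: χ_{M1} = (x - 2)(x + 5)^3, χ_{M2} = x^2(x + 3)^2, χ_{M3} = (x - 2)(x + 5)^3.

{M1, M3}: invariant factors x + 5, (x - 2)(x + 5)^2.

{M2}: invariant factors x + 3, x^2(x + 3).

Matrices are similar if and only if their invariant-factor lists agree; the partition into similarity classes is {M1, M3}, {M2}.

2 classes: {M1, M3}, {M2}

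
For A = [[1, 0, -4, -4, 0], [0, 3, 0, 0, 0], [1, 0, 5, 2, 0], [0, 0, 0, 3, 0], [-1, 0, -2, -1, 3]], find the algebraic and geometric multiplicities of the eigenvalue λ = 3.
algebraic multiplicity 5, geometric multiplicity 3

The characteristic polynomial is (x - 3)^5, so the factor x - 3 appears with exponent 5: the algebraic multiplicity is 5.

rank(A - 3I) = 2, so the eigenspace has dimension 5 - 2 = 3: the geometric multiplicity is 3.

Since 3 < 5, A is not diagonalizable.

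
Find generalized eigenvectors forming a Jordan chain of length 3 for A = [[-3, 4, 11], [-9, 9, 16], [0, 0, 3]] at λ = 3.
v_1 = [[-1, -4, 1]]^T, v_2 = [[1, 1, 0]]^T, v_3 = [[-2, -3, 0]]^T

We seek v_1 ∈ ker((A - 3I)^3) \ ker((A - 3I)^2), then set v_{i+1} = (A - 3I) v_i.

One such chain is v_1 = [[-1, -4, 1]]^T, v_2 = [[1, 1, 0]]^T, v_3 = [[-2, -3, 0]]^T. Check: (A - 3I) v_3 = [[0, 0, 0]]^T = 0.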